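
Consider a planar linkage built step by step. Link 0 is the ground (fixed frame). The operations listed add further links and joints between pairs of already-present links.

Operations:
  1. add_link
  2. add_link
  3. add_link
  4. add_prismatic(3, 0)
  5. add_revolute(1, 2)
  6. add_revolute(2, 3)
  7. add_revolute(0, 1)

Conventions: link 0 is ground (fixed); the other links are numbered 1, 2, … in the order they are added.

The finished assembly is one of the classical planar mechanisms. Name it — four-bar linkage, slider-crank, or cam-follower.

links: 4 (incl. ground); joints: 3 revolute, 1 prismatic, 0 higher (cam) pair, forming one closed loop
4 links, 3 revolutes + 1 prismatic in one loop → slider-crank

slider-crank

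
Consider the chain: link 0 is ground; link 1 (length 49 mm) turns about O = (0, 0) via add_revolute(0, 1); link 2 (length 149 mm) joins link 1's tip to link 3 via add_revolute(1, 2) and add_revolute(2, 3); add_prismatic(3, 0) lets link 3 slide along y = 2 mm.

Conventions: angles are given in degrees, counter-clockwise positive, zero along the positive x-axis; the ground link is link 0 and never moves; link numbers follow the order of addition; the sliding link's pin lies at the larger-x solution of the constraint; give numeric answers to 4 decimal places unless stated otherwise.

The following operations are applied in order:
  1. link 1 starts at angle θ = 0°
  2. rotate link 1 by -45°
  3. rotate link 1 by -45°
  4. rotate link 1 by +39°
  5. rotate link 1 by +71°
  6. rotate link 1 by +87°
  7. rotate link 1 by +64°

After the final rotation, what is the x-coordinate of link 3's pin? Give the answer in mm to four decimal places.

geometry: r = 49 mm, L = 149 mm, e = 2 mm; θ starts at 0°
rotate link 1 by -45°: θ ← 0° -45° = -45°
rotate link 1 by -45°: θ ← -45° -45° = -90°
rotate link 1 by +39°: θ ← -90° +39° = -51°
rotate link 1 by +71°: θ ← -51° +71° = 20°
rotate link 1 by +87°: θ ← 20° +87° = 107°
rotate link 1 by +64°: θ ← 107° +64° = 171°
crank pin P = (r cos θ, r sin θ) = (-48.396729, 7.665289)
h = r sin θ − e = 7.665289 − 2 = 5.665289
x = r cos θ + √(L² − h²) = -48.396729 + 148.892258 = 100.495529

100.4955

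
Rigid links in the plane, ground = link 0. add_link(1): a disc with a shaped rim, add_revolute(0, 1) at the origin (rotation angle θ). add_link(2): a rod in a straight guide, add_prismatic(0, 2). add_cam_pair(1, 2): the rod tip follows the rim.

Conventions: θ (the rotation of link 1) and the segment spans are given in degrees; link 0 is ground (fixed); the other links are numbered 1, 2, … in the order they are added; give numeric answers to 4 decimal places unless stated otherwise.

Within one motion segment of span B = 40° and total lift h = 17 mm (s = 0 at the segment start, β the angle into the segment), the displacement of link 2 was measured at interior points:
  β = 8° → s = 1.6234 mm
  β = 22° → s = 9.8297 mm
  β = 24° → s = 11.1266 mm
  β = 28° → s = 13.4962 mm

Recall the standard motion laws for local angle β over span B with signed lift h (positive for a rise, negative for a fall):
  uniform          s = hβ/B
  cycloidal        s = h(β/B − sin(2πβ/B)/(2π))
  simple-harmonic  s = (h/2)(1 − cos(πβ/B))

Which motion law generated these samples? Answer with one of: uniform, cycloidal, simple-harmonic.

candidates at β/B = r: uniform s = h·r (linear in β); cycloidal s = h·(r − sin(2πr)/(2π)); simple-harmonic s = (h/2)(1 − cos(πr))
β=8°: printed 1.6234 | uniform 3.4000, cycloidal 0.8268, simple-harmonic 1.6234
β=22°: printed 9.8297 | uniform 9.3500, cycloidal 10.1861, simple-harmonic 9.8297
β=24°: printed 11.1266 | uniform 10.2000, cycloidal 11.7903, simple-harmonic 11.1266
β=28°: printed 13.4962 | uniform 11.9000, cycloidal 14.4732, simple-harmonic 13.4962
only one law matches every sample → simple-harmonic

simple-harmonic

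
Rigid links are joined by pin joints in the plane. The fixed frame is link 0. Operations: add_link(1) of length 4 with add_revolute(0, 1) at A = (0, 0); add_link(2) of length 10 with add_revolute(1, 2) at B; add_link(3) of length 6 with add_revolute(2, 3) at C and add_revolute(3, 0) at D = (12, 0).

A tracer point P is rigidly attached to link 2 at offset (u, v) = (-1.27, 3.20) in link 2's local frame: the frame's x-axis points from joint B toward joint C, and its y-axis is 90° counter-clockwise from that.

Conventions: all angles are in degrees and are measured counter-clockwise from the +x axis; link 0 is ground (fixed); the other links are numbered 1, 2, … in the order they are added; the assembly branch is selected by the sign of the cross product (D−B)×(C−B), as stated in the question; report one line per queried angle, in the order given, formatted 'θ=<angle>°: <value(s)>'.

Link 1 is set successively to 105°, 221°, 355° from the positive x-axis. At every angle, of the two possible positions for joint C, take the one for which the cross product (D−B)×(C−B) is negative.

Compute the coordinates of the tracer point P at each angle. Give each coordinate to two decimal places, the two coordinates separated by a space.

A=(0,0), D=(12.00,0)
θ=105°: B = A + 4.00·(cos105°, sin105°) = (-1.0353, 3.8637)
θ=105°: |BD| = 13.5958
θ=105°: circle(B,10.00) ∩ circle(D,6.00): a=9.1516, h=4.0310
θ=105°:   candidates: C₊=(8.8845,5.1277) cross=54.804; C₋=(6.5935,-2.6018) cross=-54.804
θ=105°:   branch - wants cross < 0 → take C=(6.5935,-2.6018) (cross=-54.804)
θ=105°: ex = (C−B)/|BC| = (0.7629,-0.6465); ey = (0.6465,0.7629)
θ=105°: P = B + -1.27·ex + 3.20·ey = (0.0648,7.1260)
θ=221°: B = A + 4.00·(cos221°, sin221°) = (-3.0188, -2.6242)
θ=221°: |BD| = 15.2464
θ=221°: circle(B,10.00) ∩ circle(D,6.00): a=9.7220, h=2.3413
θ=221°:   candidates: C₊=(6.1551,1.3555) cross=35.697; C₋=(6.9611,-3.2572) cross=-35.697
θ=221°:   branch - wants cross < 0 → take C=(6.9611,-3.2572) (cross=-35.697)
θ=221°: ex = (C−B)/|BC| = (0.9980,-0.0633); ey = (0.0633,0.9980)
θ=221°: P = B + -1.27·ex + 3.20·ey = (-4.0837,0.6497)
θ=355°: B = A + 4.00·(cos355°, sin355°) = (3.9848, -0.3486)
θ=355°: |BD| = 8.0228
θ=355°: circle(B,10.00) ∩ circle(D,6.00): a=8.0000, h=6.0000
θ=355°:   candidates: C₊=(11.7165,5.9933) cross=48.136; C₋=(12.2380,-5.9953) cross=-48.136
θ=355°:   branch - wants cross < 0 → take C=(12.2380,-5.9953) (cross=-48.136)
θ=355°: ex = (C−B)/|BC| = (0.8253,-0.5647); ey = (0.5647,0.8253)
θ=355°: P = B + -1.27·ex + 3.20·ey = (4.7436,3.0095)

θ=105°: 0.06 7.13
θ=221°: -4.08 0.65
θ=355°: 4.74 3.01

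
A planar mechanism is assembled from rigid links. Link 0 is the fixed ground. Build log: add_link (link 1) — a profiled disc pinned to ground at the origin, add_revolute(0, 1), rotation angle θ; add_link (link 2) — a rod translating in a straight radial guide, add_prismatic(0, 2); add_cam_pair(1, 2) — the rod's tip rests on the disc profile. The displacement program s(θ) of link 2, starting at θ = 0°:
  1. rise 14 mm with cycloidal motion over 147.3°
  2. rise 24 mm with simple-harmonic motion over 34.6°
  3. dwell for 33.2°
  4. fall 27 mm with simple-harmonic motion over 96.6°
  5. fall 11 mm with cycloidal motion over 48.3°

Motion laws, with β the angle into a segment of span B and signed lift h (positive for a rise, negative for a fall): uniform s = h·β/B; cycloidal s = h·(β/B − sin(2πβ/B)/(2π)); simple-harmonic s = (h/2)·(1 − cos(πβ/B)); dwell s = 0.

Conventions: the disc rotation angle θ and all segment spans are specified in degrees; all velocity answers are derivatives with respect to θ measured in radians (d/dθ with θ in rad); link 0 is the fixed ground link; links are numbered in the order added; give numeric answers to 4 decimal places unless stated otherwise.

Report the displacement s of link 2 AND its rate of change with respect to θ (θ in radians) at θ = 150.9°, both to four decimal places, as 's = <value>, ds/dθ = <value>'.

seg 1 [0°–147.3°] cycloidal, h=14: full span → s += 14 → s = 14.0000
seg 2 [147.3°–181.9°] simple-harmonic, h=24: θ=150.9° here. β=3.6, B=34.6. 24/2·(1 − cos(π·0.1040)) = 0.6354 → s = 14.6354
velocity in seg [147.3°–181.9°] (simple-harmonic), θ in radians: β = 3.6° = 0.0628 rad, B = 34.6° = 0.6039 rad; ds/dθ = (πh/(2B)) sin(πβ/B) = (π·24/(2·0.6039)) sin(π·0.1040) = 20.044375 mm/rad

s = 14.6354, ds/dθ = 20.0444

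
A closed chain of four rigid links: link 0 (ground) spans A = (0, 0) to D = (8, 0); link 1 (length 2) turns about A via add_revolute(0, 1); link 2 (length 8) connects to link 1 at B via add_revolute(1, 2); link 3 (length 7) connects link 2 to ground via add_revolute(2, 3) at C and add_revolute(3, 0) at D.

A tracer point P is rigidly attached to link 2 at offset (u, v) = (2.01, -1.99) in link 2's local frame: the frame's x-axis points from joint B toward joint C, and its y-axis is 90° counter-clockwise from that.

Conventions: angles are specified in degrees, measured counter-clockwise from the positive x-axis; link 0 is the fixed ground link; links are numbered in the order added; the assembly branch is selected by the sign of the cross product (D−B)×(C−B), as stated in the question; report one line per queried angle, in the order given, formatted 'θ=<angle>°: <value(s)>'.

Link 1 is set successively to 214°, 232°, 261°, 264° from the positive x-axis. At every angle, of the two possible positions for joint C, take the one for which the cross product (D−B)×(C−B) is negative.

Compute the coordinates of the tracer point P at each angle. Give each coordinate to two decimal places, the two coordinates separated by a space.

A=(0,0), D=(8.00,0)
θ=214°: B = A + 2.00·(cos214°, sin214°) = (-1.6581, -1.1184)
θ=214°: |BD| = 9.7226
θ=214°: circle(B,8.00) ∩ circle(D,7.00): a=5.6327, h=5.6809
θ=214°:   candidates: C₊=(3.2838,5.1727) cross=55.233; C₋=(4.5907,-6.1137) cross=-55.233
θ=214°:   branch - wants cross < 0 → take C=(4.5907,-6.1137) (cross=-55.233)
θ=214°: ex = (C−B)/|BC| = (0.7811,-0.6244); ey = (0.6244,0.7811)
θ=214°: P = B + 2.01·ex + -1.99·ey = (-1.3306,-3.9278)
θ=232°: B = A + 2.00·(cos232°, sin232°) = (-1.2313, -1.5760)
θ=232°: |BD| = 9.3649
θ=232°: circle(B,8.00) ∩ circle(D,7.00): a=5.4833, h=5.8252
θ=232°:   candidates: C₊=(3.1934,5.0889) cross=54.553; C₋=(5.1541,-6.3954) cross=-54.553
θ=232°:   branch - wants cross < 0 → take C=(5.1541,-6.3954) (cross=-54.553)
θ=232°: ex = (C−B)/|BC| = (0.7982,-0.6024); ey = (0.6024,0.7982)
θ=232°: P = B + 2.01·ex + -1.99·ey = (-0.8258,-4.3753)
θ=261°: B = A + 2.00·(cos261°, sin261°) = (-0.3129, -1.9754)
θ=261°: |BD| = 8.5443
θ=261°: circle(B,8.00) ∩ circle(D,7.00): a=5.1499, h=6.1219
θ=261°:   candidates: C₊=(3.2822,5.1713) cross=52.308; C₋=(6.1129,-6.7408) cross=-52.308
θ=261°:   branch - wants cross < 0 → take C=(6.1129,-6.7408) (cross=-52.308)
θ=261°: ex = (C−B)/|BC| = (0.8032,-0.5957); ey = (0.5957,0.8032)
θ=261°: P = B + 2.01·ex + -1.99·ey = (0.1162,-4.7711)
θ=264°: B = A + 2.00·(cos264°, sin264°) = (-0.2091, -1.9890)
θ=264°: |BD| = 8.4466
θ=264°: circle(B,8.00) ∩ circle(D,7.00): a=5.1112, h=6.1543
θ=264°:   candidates: C₊=(3.3092,5.1958) cross=51.983; C₋=(6.2077,-6.7667) cross=-51.983
θ=264°:   branch - wants cross < 0 → take C=(6.2077,-6.7667) (cross=-51.983)
θ=264°: ex = (C−B)/|BC| = (0.8021,-0.5972); ey = (0.5972,0.8021)
θ=264°: P = B + 2.01·ex + -1.99·ey = (0.2147,-4.7856)

θ=214°: -1.33 -3.93
θ=232°: -0.83 -4.38
θ=261°: 0.12 -4.77
θ=264°: 0.21 -4.79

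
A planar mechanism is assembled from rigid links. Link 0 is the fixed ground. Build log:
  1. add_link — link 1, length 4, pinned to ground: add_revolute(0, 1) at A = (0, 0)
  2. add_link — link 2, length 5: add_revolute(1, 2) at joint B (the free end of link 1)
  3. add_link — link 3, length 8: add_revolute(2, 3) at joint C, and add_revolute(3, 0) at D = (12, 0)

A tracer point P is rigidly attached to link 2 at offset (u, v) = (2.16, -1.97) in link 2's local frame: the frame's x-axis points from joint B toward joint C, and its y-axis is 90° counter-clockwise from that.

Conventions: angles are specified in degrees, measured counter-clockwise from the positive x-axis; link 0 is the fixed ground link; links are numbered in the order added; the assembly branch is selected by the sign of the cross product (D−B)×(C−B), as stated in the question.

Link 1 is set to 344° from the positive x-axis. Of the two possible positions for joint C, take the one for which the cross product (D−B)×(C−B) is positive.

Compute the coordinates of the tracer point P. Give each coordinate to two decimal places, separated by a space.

A=(0,0), D=(12.00,0)
B = A + 4.00·(cos344°, sin344°) = (3.8450, -1.1025)
|BD| = 8.2291
circle(B,5.00) ∩ circle(D,8.00): a=1.7449, h=4.6856
  candidates: C₊=(4.9465,3.7746) cross=38.559; C₋=(6.2020,-5.5121) cross=-38.559
  branch + wants cross > 0 → take C=(4.9465,3.7746) (cross=38.559)
ex = (C−B)/|BC| = (0.2203,0.9754); ey = (-0.9754,0.2203)
P = B + 2.16·ex + -1.97·ey = (6.2425,0.5704)

6.24 0.57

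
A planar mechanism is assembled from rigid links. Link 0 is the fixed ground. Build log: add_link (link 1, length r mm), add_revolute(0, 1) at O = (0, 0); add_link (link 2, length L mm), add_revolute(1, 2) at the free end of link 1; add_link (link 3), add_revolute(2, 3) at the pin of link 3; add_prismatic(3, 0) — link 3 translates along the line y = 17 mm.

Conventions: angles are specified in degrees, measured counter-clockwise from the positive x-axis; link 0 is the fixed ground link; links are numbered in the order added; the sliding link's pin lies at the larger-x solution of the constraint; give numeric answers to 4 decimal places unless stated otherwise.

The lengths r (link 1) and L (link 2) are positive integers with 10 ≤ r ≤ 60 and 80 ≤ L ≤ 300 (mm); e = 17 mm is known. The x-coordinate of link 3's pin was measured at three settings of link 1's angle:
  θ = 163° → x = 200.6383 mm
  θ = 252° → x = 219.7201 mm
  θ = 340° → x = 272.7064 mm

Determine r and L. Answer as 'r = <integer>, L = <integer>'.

constraint per measurement: (x − r cos θ)² + (r sin θ − e)² = L²
subtracting the θ₁ and θ₂ equations cancels the r² and L² terms:
r = (x₁² − x₂²) / (2[(x₁cos θ₁ + e sin θ₁) − (x₂cos θ₂ + e sin θ₂)]) = 39.0000 → r = 39
L² = (x₁ − r cos θ₁)² + (r sin θ₁ − e)² = 56644.0087 → L = 238.0000 → L = 238
check at θ₃=340°: x = 272.7064 (printed 272.7064) ✓

r = 39, L = 238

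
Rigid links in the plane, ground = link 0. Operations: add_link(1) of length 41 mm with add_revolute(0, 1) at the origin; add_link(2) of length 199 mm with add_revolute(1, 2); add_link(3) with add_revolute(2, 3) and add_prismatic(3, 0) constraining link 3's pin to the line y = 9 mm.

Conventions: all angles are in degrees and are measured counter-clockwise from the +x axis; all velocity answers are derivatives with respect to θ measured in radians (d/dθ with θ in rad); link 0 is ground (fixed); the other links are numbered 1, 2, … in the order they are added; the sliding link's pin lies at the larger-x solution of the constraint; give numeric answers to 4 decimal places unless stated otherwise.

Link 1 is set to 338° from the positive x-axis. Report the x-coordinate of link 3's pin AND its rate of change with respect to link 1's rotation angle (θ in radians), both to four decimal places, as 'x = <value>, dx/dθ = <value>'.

geometry: r = 41 mm, L = 199 mm, e = 9 mm
crank pin P = (r cos θ, r sin θ) = (38.014538, -15.358870)
h = r sin θ − e = -15.358870 − 9 = -24.358870
x = r cos θ + √(L² − h²) = 38.014538 + 197.503533 = 235.518071
dx/dθ = −r sin θ − h·r cos θ/√(L² − h²) (θ in radians; h = -24.358870) = 20.047350

x = 235.5181, dx/dθ = 20.0473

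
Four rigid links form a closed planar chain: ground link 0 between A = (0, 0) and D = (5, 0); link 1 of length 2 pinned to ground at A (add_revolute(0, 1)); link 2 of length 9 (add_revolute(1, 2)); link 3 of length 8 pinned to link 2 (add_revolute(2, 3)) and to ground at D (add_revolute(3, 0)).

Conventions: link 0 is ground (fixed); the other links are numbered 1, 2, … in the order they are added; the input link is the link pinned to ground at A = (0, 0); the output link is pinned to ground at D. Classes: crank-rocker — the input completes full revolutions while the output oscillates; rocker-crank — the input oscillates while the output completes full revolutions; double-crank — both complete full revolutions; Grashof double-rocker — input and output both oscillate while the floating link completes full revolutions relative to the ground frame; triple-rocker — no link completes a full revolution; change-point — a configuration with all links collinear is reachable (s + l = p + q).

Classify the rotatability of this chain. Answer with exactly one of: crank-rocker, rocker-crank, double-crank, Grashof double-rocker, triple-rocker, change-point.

lengths: ground=5, input=2, coupler=9, output=8
sorted: s=2 (shortest), l=9 (longest), p+q=13
s + l = 11 vs p + q = 13
s + l < p + q (Grashof) with shortest = input link → crank-rocker

crank-rocker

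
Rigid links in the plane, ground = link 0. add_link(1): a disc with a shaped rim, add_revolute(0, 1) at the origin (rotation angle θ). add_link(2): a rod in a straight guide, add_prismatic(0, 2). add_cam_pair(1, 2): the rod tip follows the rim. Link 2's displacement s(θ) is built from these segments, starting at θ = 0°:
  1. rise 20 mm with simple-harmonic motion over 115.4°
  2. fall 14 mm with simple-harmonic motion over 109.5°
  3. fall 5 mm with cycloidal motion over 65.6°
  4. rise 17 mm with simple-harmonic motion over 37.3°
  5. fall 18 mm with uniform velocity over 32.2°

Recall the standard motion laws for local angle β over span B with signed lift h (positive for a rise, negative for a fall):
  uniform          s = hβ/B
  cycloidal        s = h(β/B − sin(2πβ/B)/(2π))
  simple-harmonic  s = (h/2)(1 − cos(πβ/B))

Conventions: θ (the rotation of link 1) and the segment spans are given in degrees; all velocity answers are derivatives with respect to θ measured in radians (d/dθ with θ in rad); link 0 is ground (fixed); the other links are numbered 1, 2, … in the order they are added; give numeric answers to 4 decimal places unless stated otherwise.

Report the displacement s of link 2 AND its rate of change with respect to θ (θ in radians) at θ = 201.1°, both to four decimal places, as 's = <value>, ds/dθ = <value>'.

segment 1 (0° to 115.4°, simple-harmonic, h = 20) is passed completely: s = 0.0000 + (20) = 20.0000
θ = 201.1° falls in segment 2 (115.4° to 224.9°, simple-harmonic, h = -14): β = 201.1 − 115.4 = 85.7°, B = 109.5°; Δs = -14/2·(1 − cos(π·0.7826)) = -12.4305; s = 20.0000 − 12.4305 = 7.5695
velocity in seg [115.4°–224.9°] (simple-harmonic), θ in radians: β = 85.7° = 1.4957 rad, B = 109.5° = 1.9111 rad; ds/dθ = (πh/(2B)) sin(πβ/B) = (π·(-14)/(2·1.9111)) sin(π·0.7826) = -7.260720 mm/rad

s = 7.5695, ds/dθ = -7.2607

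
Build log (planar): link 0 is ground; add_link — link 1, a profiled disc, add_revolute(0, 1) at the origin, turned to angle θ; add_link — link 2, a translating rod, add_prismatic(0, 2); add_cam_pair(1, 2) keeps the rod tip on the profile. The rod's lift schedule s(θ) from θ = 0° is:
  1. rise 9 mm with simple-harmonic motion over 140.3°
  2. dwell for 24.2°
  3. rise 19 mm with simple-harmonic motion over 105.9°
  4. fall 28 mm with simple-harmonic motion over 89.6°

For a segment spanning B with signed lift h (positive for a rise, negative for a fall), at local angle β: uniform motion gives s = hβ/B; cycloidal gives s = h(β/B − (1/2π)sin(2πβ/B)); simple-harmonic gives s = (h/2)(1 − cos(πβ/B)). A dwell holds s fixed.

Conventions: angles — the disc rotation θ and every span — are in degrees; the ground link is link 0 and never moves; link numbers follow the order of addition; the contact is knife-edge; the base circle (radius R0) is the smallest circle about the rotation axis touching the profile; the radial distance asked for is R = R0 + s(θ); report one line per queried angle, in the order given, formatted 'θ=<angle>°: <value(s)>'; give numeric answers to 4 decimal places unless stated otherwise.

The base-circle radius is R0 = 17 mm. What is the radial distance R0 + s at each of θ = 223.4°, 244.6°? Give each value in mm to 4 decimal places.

seg 1 [0°–140.3°] simple-harmonic, h=9: full span → s += 9 → s = 9.0000
seg 2 [140.3°–164.5°] dwell: s stays 9.0000
seg 3 [164.5°–270.4°] simple-harmonic, h=19: θ=223.4° here. β=58.9, B=105.9. 19/2·(1 − cos(π·0.5562)) = 11.1682 → s = 20.1682
seg 3 [164.5°–270.4°] simple-harmonic, h=19: θ=244.6° here. β=80.1, B=105.9. 19/2·(1 − cos(π·0.7564)) = 16.3507 → s = 25.3507
θ=223.4°: R = R0 + s = 17 + 20.1682 = 37.1682
θ=244.6°: R = R0 + s = 17 + 25.3507 = 42.3507

θ=223.4°: 37.1682
θ=244.6°: 42.3507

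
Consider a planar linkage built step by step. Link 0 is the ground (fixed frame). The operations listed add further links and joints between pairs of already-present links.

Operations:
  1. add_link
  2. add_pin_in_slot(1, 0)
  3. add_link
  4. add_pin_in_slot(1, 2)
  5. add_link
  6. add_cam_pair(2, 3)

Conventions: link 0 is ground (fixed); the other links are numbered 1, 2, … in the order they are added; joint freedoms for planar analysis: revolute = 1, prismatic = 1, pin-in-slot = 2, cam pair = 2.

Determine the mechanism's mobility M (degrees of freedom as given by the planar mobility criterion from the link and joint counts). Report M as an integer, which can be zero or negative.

ground; <1,0,0>
#1 <2,0,0>
PS:1↔0 J2 <2,0,1>
#2 <3,0,1>
PS:1↔2 J2 <3,0,2>
#3 <4,0,2>
C:2↔3 J2 <4,0,3>
3×3 − 2×0 − 1×3 = 6

M = 6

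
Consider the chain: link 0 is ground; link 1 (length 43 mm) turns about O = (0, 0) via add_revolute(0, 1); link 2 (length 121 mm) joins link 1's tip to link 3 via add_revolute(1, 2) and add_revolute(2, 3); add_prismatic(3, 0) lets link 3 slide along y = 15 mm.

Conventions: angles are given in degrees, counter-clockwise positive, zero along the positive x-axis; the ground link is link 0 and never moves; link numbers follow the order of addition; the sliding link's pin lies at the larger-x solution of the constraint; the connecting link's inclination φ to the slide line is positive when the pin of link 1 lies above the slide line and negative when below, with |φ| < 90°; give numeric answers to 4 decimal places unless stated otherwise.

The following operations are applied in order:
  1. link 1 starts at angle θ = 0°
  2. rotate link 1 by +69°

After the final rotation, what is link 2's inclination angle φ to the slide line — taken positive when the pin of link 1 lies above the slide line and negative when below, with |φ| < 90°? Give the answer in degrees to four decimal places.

geometry: r = 43 mm, L = 121 mm, e = 15 mm; θ starts at 0°
rotate link 1 by +69°: θ ← 0° +69° = 69°
h = r sin θ − e = 40.143958 − 15 = 25.143958
sin φ = h / L = 25.143958 / 121 = 0.20780131
φ = arcsin(0.20780131) = 11.993534°

11.9935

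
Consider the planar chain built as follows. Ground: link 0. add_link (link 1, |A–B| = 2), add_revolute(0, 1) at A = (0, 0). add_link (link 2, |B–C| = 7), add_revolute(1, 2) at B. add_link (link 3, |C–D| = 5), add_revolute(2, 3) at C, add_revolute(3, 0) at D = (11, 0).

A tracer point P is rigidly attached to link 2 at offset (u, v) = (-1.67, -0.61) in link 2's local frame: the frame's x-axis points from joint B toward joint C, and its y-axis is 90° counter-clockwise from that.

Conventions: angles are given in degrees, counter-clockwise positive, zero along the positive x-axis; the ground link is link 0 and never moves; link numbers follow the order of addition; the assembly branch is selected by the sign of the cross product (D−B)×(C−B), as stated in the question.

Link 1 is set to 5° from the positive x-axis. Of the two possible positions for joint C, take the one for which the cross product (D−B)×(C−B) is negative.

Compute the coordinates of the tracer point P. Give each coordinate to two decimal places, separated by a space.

A=(0,0), D=(11.00,0)
B = A + 2.00·(cos5°, sin5°) = (1.9924, 0.1743)
|BD| = 9.0093
circle(B,7.00) ∩ circle(D,5.00): a=5.8366, h=3.8645
  candidates: C₊=(7.9027,3.9251) cross=34.816; C₋=(7.7531,-3.8023) cross=-34.816
  branch - wants cross < 0 → take C=(7.7531,-3.8023) (cross=-34.816)
ex = (C−B)/|BC| = (0.8230,-0.5681); ey = (0.5681,0.8230)
P = B + -1.67·ex + -0.61·ey = (0.2715,0.6210)

0.27 0.62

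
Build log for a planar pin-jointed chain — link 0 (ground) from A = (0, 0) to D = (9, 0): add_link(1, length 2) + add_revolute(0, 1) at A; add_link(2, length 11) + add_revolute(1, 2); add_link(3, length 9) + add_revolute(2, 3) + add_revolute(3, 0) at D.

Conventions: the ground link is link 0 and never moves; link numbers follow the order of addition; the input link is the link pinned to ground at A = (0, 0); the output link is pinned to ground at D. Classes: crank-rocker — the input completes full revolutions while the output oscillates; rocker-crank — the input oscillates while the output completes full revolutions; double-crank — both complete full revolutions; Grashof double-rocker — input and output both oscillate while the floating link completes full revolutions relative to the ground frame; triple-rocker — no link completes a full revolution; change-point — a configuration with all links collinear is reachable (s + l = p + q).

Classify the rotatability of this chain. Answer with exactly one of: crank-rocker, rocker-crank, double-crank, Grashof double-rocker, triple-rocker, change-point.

lengths: ground=9, input=2, coupler=11, output=9
sorted: s=2 (shortest), l=11 (longest), p+q=18
s + l = 13 vs p + q = 18
s + l < p + q (Grashof) with shortest = input link → crank-rocker

crank-rocker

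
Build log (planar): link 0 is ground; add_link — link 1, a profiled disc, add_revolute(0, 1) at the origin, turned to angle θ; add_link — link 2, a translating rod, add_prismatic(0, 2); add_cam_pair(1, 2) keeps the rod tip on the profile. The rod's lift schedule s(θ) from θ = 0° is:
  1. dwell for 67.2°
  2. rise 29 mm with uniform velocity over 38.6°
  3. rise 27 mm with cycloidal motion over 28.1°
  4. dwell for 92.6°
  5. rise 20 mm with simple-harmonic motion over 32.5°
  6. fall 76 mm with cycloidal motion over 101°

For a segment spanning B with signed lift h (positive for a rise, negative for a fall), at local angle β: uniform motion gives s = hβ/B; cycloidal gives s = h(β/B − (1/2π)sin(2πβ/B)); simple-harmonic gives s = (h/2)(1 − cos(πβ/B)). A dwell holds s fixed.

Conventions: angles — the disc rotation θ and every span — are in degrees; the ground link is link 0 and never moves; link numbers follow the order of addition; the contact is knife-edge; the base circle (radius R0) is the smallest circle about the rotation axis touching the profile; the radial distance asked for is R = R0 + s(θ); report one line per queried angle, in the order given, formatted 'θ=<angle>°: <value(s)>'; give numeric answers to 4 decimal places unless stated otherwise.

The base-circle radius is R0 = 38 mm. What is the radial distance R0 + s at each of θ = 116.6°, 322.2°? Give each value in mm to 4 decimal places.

seg 1 [0°–67.2°] dwell: s stays 0.0000
seg 2 [67.2°–105.8°] uniform, h=29: full span → s += 29 → s = 29.0000
seg 3 [105.8°–133.9°] cycloidal, h=27: θ=116.6° here. β=10.8, B=28.1. 27·(0.3843 − sin(2π·0.3843)/(2π)) = 7.5221 → s = 36.5221
seg 3 [105.8°–133.9°] cycloidal, h=27: full span → s += 27 → s = 56.0000
seg 4 [133.9°–226.5°] dwell: s stays 56.0000
seg 5 [226.5°–259°] simple-harmonic, h=20: full span → s += 20 → s = 76.0000
seg 6 [259°–360°] cycloidal, h=-76: θ=322.2° here. β=63.2, B=101. -76·(0.6257 − sin(2π·0.6257)/(2π)) = -56.1493 → s = 19.8507
θ=116.6°: R = R0 + s = 38 + 36.5221 = 74.5221
θ=322.2°: R = R0 + s = 38 + 19.8507 = 57.8507

θ=116.6°: 74.5221
θ=322.2°: 57.8507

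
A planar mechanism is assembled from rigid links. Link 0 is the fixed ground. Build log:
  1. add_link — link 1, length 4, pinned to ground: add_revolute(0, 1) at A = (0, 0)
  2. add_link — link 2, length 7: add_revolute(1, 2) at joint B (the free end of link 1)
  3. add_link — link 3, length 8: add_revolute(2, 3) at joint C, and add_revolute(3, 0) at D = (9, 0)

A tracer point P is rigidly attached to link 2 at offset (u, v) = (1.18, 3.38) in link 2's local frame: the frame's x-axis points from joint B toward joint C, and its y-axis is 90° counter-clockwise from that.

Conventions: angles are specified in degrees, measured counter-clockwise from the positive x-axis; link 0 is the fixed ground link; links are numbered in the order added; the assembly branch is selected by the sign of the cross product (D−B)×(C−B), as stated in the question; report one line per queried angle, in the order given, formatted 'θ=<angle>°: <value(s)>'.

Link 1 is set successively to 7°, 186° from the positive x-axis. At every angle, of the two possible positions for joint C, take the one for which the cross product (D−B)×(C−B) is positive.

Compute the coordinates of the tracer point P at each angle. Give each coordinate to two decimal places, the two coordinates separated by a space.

A=(0,0), D=(9.00,0)
θ=7°: B = A + 4.00·(cos7°, sin7°) = (3.9702, 0.4875)
θ=7°: |BD| = 5.0534
θ=7°: circle(B,7.00) ∩ circle(D,8.00): a=1.0425, h=6.9219
θ=7°:   candidates: C₊=(5.6756,7.2766) cross=34.979; C₋=(4.3401,-6.5027) cross=-34.979
θ=7°:   branch + wants cross > 0 → take C=(5.6756,7.2766) (cross=34.979)
θ=7°: ex = (C−B)/|BC| = (0.2436,0.9699); ey = (-0.9699,0.2436)
θ=7°: P = B + 1.18·ex + 3.38·ey = (0.9795,2.4554)
θ=186°: B = A + 4.00·(cos186°, sin186°) = (-3.9781, -0.4181)
θ=186°: |BD| = 12.9848
θ=186°: circle(B,7.00) ∩ circle(D,8.00): a=5.9148, h=3.7437
θ=186°:   candidates: C₊=(1.8131,3.5141) cross=48.611; C₋=(2.0542,-3.9694) cross=-48.611
θ=186°:   branch + wants cross > 0 → take C=(1.8131,3.5141) (cross=48.611)
θ=186°: ex = (C−B)/|BC| = (0.8273,0.5617); ey = (-0.5617,0.8273)
θ=186°: P = B + 1.18·ex + 3.38·ey = (-4.9005,3.0411)

θ=7°: 0.98 2.46
θ=186°: -4.90 3.04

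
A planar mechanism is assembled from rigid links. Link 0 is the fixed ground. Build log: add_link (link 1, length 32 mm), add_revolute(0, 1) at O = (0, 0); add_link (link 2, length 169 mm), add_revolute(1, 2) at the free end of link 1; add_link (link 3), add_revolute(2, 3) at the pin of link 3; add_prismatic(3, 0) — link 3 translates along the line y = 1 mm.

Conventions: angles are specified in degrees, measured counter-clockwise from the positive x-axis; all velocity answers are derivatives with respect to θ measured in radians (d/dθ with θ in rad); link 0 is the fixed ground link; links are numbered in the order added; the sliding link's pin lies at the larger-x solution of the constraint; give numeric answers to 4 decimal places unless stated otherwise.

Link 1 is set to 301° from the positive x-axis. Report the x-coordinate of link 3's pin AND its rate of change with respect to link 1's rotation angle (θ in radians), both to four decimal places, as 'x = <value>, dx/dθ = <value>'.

geometry: r = 32 mm, L = 169 mm, e = 1 mm
crank pin P = (r cos θ, r sin θ) = (16.481218, -27.429354)
h = r sin θ − e = -27.429354 − 1 = -28.429354
x = r cos θ + √(L² − h²) = 16.481218 + 166.591632 = 183.072850
dx/dθ = −r sin θ − h·r cos θ/√(L² − h²) (θ in radians; h = -28.429354) = 30.241922

x = 183.0729, dx/dθ = 30.2419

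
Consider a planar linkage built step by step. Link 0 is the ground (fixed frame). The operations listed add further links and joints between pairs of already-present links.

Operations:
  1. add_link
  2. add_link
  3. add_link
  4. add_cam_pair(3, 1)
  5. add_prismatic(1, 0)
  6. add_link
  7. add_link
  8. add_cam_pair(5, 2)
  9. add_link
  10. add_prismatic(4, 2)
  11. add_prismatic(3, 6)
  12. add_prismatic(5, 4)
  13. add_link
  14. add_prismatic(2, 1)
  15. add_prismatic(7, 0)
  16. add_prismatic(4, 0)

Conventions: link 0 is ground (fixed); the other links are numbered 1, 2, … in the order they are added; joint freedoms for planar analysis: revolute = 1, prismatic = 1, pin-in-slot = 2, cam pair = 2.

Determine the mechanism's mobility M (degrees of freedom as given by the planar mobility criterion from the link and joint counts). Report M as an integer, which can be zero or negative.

ground; <1,0,0>
#1 <2,0,0>
#2 <3,0,0>
#3 <4,0,0>
C:3↔1 J2 <4,0,1>
P:1↔0 J1 <4,1,1>
#4 <5,1,1>
#5 <6,1,1>
C:5↔2 J2 <6,1,2>
#6 <7,1,2>
P:4↔2 J1 <7,2,2>
P:3↔6 J1 <7,3,2>
P:5↔4 J1 <7,4,2>
#7 <8,4,2>
P:2↔1 J1 <8,5,2>
P:7↔0 J1 <8,6,2>
P:4↔0 J1 <8,7,2>
3×7 − 2×7 − 1×2 = 5

M = 5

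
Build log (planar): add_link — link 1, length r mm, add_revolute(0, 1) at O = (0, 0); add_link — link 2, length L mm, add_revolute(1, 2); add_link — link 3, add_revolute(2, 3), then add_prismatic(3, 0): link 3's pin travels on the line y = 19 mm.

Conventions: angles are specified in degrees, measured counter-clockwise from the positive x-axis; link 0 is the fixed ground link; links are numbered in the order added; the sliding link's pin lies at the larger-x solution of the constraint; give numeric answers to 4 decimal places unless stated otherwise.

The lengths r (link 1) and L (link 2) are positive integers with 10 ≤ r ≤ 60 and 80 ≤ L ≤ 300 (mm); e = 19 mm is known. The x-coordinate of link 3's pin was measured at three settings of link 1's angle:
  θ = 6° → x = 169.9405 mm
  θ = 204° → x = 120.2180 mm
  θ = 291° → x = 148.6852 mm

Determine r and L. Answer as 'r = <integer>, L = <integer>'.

constraint per measurement: (x − r cos θ)² + (r sin θ − e)² = L²
subtracting the θ₁ and θ₂ equations cancels the r² and L² terms:
r = (x₁² − x₂²) / (2[(x₁cos θ₁ + e sin θ₁) − (x₂cos θ₂ + e sin θ₂)]) = 25.0000 → r = 25
L² = (x₁ − r cos θ₁)² + (r sin θ₁ − e)² = 21315.9941 → L = 146.0000 → L = 146
check at θ₃=291°: x = 148.6852 (printed 148.6852) ✓

r = 25, L = 146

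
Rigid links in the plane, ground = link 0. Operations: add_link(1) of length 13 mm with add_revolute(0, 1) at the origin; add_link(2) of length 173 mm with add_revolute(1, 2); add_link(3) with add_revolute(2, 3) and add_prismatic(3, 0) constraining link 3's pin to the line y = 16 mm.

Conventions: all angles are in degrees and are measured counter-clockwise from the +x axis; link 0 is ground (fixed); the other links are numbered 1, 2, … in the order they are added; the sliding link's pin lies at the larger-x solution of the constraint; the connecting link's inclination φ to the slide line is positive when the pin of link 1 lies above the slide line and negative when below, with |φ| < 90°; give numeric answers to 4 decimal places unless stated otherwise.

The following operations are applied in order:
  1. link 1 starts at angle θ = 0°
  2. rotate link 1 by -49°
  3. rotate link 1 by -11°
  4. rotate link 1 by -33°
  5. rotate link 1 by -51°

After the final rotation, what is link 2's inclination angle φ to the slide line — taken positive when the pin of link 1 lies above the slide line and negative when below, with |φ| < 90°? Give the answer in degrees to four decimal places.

geometry: r = 13 mm, L = 173 mm, e = 16 mm; θ starts at 0°
rotate link 1 by -49°: θ ← 0° -49° = -49°
rotate link 1 by -11°: θ ← -49° -11° = -60°
rotate link 1 by -33°: θ ← -60° -33° = -93°
rotate link 1 by -51°: θ ← -93° -51° = -144°
h = r sin θ − e = -7.641208 − 16 = -23.641208
sin φ = h / L = -23.641208 / 173 = -0.13665438
φ = arcsin(-0.13665438) = -7.854296°

-7.8543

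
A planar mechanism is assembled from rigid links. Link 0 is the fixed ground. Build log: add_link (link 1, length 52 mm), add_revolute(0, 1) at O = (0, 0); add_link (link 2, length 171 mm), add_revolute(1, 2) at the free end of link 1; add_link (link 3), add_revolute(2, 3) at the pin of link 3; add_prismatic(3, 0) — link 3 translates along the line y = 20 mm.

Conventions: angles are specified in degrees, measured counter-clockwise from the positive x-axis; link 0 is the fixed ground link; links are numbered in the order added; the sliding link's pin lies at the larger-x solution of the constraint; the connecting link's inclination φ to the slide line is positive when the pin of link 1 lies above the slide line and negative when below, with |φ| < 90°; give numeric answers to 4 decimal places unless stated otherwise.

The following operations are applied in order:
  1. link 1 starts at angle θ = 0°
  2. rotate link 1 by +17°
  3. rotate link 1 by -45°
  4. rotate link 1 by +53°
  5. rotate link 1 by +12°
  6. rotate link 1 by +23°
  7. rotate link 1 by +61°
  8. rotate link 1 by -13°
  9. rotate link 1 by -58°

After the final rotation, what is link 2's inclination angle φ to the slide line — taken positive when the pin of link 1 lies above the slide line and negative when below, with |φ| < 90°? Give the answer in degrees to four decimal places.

geometry: r = 52 mm, L = 171 mm, e = 20 mm; θ starts at 0°
rotate link 1 by +17°: θ ← 0° +17° = 17°
rotate link 1 by -45°: θ ← 17° -45° = -28°
rotate link 1 by +53°: θ ← -28° +53° = 25°
rotate link 1 by +12°: θ ← 25° +12° = 37°
rotate link 1 by +23°: θ ← 37° +23° = 60°
rotate link 1 by +61°: θ ← 60° +61° = 121°
rotate link 1 by -13°: θ ← 121° -13° = 108°
rotate link 1 by -58°: θ ← 108° -58° = 50°
h = r sin θ − e = 39.834311 − 20 = 19.834311
sin φ = h / L = 19.834311 / 171 = 0.11599012
φ = arcsin(0.11599012) = 6.660737°

6.6607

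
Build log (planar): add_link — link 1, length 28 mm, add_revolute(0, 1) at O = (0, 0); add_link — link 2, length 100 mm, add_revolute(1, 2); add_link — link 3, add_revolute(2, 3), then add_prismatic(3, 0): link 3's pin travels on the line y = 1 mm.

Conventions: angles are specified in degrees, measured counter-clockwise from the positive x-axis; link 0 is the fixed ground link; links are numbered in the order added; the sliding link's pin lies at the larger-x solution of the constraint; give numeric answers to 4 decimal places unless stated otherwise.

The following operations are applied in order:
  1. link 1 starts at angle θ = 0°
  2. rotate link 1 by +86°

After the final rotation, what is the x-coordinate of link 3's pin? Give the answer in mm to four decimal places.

geometry: r = 28 mm, L = 100 mm, e = 1 mm; θ starts at 0°
rotate link 1 by +86°: θ ← 0° +86° = 86°
crank pin P = (r cos θ, r sin θ) = (1.953181, 27.931793)
h = r sin θ − e = 27.931793 − 1 = 26.931793
x = r cos θ + √(L² − h²) = 1.953181 + 96.305132 = 98.258314

98.2583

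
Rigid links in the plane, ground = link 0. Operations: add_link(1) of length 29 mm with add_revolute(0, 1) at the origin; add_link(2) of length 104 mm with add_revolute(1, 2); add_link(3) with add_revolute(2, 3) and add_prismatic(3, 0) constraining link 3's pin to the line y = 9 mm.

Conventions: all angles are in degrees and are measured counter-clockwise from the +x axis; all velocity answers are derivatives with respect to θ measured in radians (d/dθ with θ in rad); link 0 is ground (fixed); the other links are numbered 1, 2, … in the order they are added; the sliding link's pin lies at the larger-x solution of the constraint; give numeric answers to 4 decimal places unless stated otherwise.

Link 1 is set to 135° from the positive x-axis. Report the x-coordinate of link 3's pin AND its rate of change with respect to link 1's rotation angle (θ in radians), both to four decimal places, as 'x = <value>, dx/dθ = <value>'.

geometry: r = 29 mm, L = 104 mm, e = 9 mm
crank pin P = (r cos θ, r sin θ) = (-20.506097, 20.506097)
h = r sin θ − e = 20.506097 − 9 = 11.506097
x = r cos θ + √(L² − h²) = -20.506097 + 103.361549 = 82.855452
dx/dθ = −r sin θ − h·r cos θ/√(L² − h²) (θ in radians; h = 11.506097) = -18.223380

x = 82.8555, dx/dθ = -18.2234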